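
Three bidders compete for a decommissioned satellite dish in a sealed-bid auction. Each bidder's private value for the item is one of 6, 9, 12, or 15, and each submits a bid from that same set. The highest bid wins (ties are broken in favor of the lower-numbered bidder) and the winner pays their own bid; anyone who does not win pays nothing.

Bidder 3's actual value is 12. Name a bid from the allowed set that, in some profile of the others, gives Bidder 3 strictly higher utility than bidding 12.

9

Suppose Bidder 1 bids 6 and Bidder 2 bids 6.
Bid 12: wins, pays 12, utility 12 - 12 = 0.
Bid 9: wins, pays 9, utility 12 - 9 = 3.
So bidding 9 beats truth here (3 > 0).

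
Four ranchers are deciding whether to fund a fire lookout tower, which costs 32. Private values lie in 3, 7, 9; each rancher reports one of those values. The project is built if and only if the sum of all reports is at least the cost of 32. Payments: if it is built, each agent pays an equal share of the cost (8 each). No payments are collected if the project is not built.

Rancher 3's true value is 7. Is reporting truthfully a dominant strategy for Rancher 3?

Consider the case where Rancher 1 reports 7, Rancher 2 reports 9 and Rancher 4 reports 9.
Truthful report 7: project built, pays 8, utility 7 - 8 = -1.
Report 3 instead: project not built, utility 0.
Since 0 > -1, reporting 3 is strictly better here, so truthful reporting is not dominant.

No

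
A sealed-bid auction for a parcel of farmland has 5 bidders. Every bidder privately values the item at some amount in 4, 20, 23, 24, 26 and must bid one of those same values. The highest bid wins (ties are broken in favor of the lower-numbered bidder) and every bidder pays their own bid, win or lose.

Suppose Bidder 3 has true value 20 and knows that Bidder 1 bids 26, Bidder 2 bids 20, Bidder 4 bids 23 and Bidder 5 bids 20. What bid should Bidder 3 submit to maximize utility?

Bid 4: loses but pays 4, utility -4.
Bid 20: loses but pays 20, utility -20.
Bid 23: loses but pays 23, utility -23.
Bid 24: loses but pays 24, utility -24.
Bid 26: loses but pays 26, utility -26.
The best choice is 4 with utility -4.

4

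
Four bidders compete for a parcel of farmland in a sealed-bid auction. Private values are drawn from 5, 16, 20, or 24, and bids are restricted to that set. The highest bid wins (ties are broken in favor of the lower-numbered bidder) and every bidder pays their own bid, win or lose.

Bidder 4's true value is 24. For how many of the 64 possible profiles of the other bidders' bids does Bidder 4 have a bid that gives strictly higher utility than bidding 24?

45

Others bid (5, 5, 5): truth gives 0; bid 16 gives 8 > 0. Violating.
Others bid (5, 5, 16): truth gives 0; bid 20 gives 4 > 0. Violating.
Others bid (5, 5, 24): truth gives -24; bid 5 gives -5 > -24. Violating.
Others bid (5, 16, 5): truth gives 0; bid 20 gives 4 > 0. Violating.
Others bid (5, 5, 20): truth gives 0; no alternative beats it.
Others bid (5, 16, 20): truth gives 0; no alternative beats it.
(Checking all 64 profiles: 45 have a profitable deviation, 19 do not.)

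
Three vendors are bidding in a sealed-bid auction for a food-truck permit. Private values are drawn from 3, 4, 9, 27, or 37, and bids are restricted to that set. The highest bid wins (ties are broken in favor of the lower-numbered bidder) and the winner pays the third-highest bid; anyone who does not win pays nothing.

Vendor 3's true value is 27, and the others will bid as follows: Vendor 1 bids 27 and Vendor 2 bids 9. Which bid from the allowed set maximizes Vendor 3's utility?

37

Bid 3: loses, pays 0, utility 0.
Bid 4: loses, pays 0, utility 0.
Bid 9: loses, pays 0, utility 0.
Bid 27: loses, pays 0, utility 0.
Bid 37: wins, pays 9, utility 27 - 9 = 18.
The best choice is 37 with utility 18.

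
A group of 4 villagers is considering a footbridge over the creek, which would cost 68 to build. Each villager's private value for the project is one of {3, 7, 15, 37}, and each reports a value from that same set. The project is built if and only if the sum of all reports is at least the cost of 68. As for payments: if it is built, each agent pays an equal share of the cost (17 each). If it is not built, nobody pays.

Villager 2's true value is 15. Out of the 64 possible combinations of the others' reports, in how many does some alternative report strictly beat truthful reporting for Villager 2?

12

Others report (3, 15, 37): truth gives -2; report 3 gives 0 > -2. Violating.
Others report (3, 37, 15): truth gives -2; report 3 gives 0 > -2. Violating.
Others report (7, 15, 37): truth gives -2; report 3 gives 0 > -2. Violating.
Others report (7, 37, 15): truth gives -2; report 3 gives 0 > -2. Violating.
Others report (3, 3, 3): truth gives 0; no alternative beats it.
Others report (3, 3, 7): truth gives 0; no alternative beats it.
(Checking all 64 profiles: 12 have a profitable deviation, 52 do not.)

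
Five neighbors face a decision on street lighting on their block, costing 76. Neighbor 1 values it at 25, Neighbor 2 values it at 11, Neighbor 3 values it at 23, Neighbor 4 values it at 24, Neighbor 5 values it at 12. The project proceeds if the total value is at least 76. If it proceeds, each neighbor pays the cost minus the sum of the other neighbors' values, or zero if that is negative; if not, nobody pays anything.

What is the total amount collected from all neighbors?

15

Total value 95 ≥ cost 76, so it is built.
Neighbor 1: others sum to 70; max(0, 76 - 70) = 6.
Neighbor 2: others sum to 84; max(0, 76 - 84) = 0.
Neighbor 3: others sum to 72; max(0, 76 - 72) = 4.
Neighbor 4: others sum to 71; max(0, 76 - 71) = 5.
Neighbor 5: others sum to 83; max(0, 76 - 83) = 0.
Total collected = 6 + 0 + 4 + 5 + 0 = 15.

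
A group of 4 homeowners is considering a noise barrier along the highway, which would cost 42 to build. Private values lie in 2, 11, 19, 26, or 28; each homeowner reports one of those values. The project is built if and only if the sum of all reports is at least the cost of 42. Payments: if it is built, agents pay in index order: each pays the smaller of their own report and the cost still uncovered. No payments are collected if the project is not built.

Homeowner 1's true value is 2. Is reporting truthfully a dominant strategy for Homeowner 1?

Yes

Check each profile of the others' reports and compare truth against every alternative report.
Others report (2, 2, 28): truth gives 0, best alternative gives -9.
Others report (2, 11, 19): truth gives 0, best alternative gives -9.
Others report (2, 11, 26): truth gives 0, best alternative gives -9.
Others report (2, 11, 28): truth gives 0, best alternative gives -9.
Others report (2, 19, 11): truth gives 0, best alternative gives -9.
Others report (2, 19, 19): truth gives 0, best alternative gives -9.
(Remaining 119 profiles checked similarly; truth is weakly best in each.)
In every case the truthful report is at least as good as any alternative, so it is a dominant strategy.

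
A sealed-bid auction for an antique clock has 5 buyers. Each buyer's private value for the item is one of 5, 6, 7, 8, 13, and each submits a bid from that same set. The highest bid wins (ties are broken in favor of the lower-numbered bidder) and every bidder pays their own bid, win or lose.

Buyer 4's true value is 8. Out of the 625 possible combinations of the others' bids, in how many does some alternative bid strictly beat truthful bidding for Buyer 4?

Others bid (5, 5, 5, 5): truth gives 0; bid 6 gives 2 > 0. Violating.
Others bid (5, 5, 5, 6): truth gives 0; bid 6 gives 2 > 0. Violating.
Others bid (5, 5, 5, 7): truth gives 0; bid 7 gives 1 > 0. Violating.
Others bid (5, 5, 5, 13): truth gives -8; bid 5 gives -5 > -8. Violating.
Others bid (5, 5, 5, 8): truth gives 0; no alternative beats it.
Others bid (5, 5, 6, 8): truth gives 0; no alternative beats it.
(Checking all 625 profiles: 541 have a profitable deviation, 84 do not.)

541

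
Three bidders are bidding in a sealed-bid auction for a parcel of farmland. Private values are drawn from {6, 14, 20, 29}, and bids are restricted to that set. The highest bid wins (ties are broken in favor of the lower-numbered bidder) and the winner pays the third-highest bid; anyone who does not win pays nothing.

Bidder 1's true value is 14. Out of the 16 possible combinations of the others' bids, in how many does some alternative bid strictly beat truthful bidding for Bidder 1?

Others bid (6, 20): truth gives 0; bid 20 gives 8 > 0. Violating.
Others bid (6, 29): truth gives 0; bid 29 gives 8 > 0. Violating.
Others bid (20, 6): truth gives 0; bid 20 gives 8 > 0. Violating.
Others bid (29, 6): truth gives 0; bid 29 gives 8 > 0. Violating.
Others bid (6, 6): truth gives 8; no alternative beats it.
Others bid (6, 14): truth gives 8; no alternative beats it.
(Checking all 16 profiles: 4 have a profitable deviation, 12 do not.)

4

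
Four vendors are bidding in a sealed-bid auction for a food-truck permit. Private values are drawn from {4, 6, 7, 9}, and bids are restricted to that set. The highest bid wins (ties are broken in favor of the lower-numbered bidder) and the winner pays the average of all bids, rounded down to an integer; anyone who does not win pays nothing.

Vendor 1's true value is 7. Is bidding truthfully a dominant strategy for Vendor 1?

Consider the case where Vendor 2 bids 4, Vendor 3 bids 4 and Vendor 4 bids 9.
Truthful bid 7: loses, pays 0, utility 0.
Bid 9 instead: wins, pays 6, utility 7 - 6 = 1.
Since 1 > 0, bidding 9 is strictly better here, so truthful bidding is not dominant.

No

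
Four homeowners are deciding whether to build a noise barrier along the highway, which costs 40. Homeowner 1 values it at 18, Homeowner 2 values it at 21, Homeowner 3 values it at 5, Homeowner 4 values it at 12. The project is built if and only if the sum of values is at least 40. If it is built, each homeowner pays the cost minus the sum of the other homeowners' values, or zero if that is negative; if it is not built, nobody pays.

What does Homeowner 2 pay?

5

Total value 56 ≥ cost 40, so the project is built.
The other homeowners' values sum to 35.
Cost minus that sum is 40 - 35 = 5.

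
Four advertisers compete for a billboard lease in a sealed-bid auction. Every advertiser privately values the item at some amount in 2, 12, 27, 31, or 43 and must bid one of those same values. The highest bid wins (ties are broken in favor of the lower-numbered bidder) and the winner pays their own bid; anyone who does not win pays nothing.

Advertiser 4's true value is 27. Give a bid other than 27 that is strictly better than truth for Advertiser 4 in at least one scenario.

12

Suppose Advertiser 1 bids 2, Advertiser 2 bids 2 and Advertiser 3 bids 2.
Bid 27: wins, pays 27, utility 27 - 27 = 0.
Bid 12: wins, pays 12, utility 27 - 12 = 15.
So bidding 12 beats truth here (15 > 0).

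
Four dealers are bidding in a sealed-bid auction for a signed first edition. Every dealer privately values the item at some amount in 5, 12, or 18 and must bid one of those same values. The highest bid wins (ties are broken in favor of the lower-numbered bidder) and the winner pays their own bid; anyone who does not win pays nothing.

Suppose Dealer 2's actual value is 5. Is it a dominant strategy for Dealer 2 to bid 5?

Check each profile of the others' bids and compare truth against every alternative bid.
Others bid (5, 5, 5): truth gives 0, best alternative gives -7.
Others bid (5, 5, 12): truth gives 0, best alternative gives -7.
Others bid (5, 12, 5): truth gives 0, best alternative gives -7.
Others bid (5, 12, 12): truth gives 0, best alternative gives -7.
Others bid (5, 5, 18): truth gives 0, best alternative gives 0.
Others bid (5, 12, 18): truth gives 0, best alternative gives 0.
(Remaining 21 profiles checked similarly; truth is weakly best in each.)
In every case the truthful bid is at least as good as any alternative, so it is a dominant strategy.

Yes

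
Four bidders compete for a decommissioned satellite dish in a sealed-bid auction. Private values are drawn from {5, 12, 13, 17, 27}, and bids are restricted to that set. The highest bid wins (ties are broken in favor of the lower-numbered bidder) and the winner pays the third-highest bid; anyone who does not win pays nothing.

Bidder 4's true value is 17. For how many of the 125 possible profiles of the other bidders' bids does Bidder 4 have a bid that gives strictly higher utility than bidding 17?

Others bid (5, 5, 17): truth gives 0; bid 27 gives 12 > 0. Violating.
Others bid (5, 12, 17): truth gives 0; bid 27 gives 5 > 0. Violating.
Others bid (5, 13, 17): truth gives 0; bid 27 gives 4 > 0. Violating.
Others bid (5, 17, 5): truth gives 0; bid 27 gives 12 > 0. Violating.
Others bid (5, 5, 5): truth gives 12; no alternative beats it.
Others bid (5, 5, 12): truth gives 12; no alternative beats it.
(Checking all 125 profiles: 27 have a profitable deviation, 98 do not.)

27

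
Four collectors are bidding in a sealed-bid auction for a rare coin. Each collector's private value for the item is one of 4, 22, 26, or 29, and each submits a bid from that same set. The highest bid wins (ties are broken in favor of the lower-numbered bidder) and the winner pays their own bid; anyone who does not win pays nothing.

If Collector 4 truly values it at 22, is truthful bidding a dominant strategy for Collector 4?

Yes

Check each profile of the others' bids and compare truth against every alternative bid.
Others bid (4, 4, 4): truth gives 0, best alternative gives 0.
Others bid (4, 4, 22): truth gives 0, best alternative gives 0.
Others bid (4, 4, 26): truth gives 0, best alternative gives 0.
Others bid (4, 4, 29): truth gives 0, best alternative gives 0.
Others bid (4, 22, 4): truth gives 0, best alternative gives 0.
Others bid (4, 22, 22): truth gives 0, best alternative gives 0.
(Remaining 58 profiles checked similarly; truth is weakly best in each.)
In every case the truthful bid is at least as good as any alternative, so it is a dominant strategy.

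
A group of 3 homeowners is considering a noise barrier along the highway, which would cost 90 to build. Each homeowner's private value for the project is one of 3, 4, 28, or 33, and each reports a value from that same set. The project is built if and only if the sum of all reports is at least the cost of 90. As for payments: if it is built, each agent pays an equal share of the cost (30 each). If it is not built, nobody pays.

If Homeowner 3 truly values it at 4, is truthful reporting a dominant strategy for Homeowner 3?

Check each profile of the others' reports and compare truth against every alternative report.
Others report (3, 3): truth gives 0, best alternative gives 0.
Others report (3, 4): truth gives 0, best alternative gives 0.
Others report (3, 28): truth gives 0, best alternative gives 0.
Others report (3, 33): truth gives 0, best alternative gives 0.
Others report (4, 3): truth gives 0, best alternative gives 0.
Others report (4, 4): truth gives 0, best alternative gives 0.
(Remaining 10 profiles checked similarly; truth is weakly best in each.)
In every case the truthful report is at least as good as any alternative, so it is a dominant strategy.

Yes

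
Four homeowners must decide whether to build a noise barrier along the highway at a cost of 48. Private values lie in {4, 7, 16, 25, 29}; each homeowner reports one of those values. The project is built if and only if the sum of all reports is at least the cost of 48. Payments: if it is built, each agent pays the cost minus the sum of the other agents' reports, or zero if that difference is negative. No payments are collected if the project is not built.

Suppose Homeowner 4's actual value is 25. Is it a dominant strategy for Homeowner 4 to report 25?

Yes

Check each profile of the others' reports and compare truth against every alternative report.
Others report (4, 16, 29): truth gives 25, best alternative gives 25.
Others report (4, 25, 25): truth gives 25, best alternative gives 25.
Others report (4, 25, 29): truth gives 25, best alternative gives 25.
Others report (4, 29, 16): truth gives 25, best alternative gives 25.
Others report (4, 29, 25): truth gives 25, best alternative gives 25.
Others report (4, 29, 29): truth gives 25, best alternative gives 25.
(Remaining 119 profiles checked similarly; truth is weakly best in each.)
In every case the truthful report is at least as good as any alternative, so it is a dominant strategy.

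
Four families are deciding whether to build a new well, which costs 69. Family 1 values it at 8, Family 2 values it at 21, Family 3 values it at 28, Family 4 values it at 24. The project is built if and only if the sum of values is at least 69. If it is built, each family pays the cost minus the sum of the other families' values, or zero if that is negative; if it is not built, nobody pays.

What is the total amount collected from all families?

37

Total value 81 ≥ cost 69, so it is built.
Family 1: others sum to 73; max(0, 69 - 73) = 0.
Family 2: others sum to 60; max(0, 69 - 60) = 9.
Family 3: others sum to 53; max(0, 69 - 53) = 16.
Family 4: others sum to 57; max(0, 69 - 57) = 12.
Total collected = 0 + 9 + 16 + 12 = 37.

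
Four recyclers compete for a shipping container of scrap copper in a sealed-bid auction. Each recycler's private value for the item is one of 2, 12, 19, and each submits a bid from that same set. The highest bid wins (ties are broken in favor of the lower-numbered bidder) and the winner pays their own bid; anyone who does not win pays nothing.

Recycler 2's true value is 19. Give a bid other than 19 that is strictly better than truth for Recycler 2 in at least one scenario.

12

Suppose Recycler 1 bids 2, Recycler 3 bids 2 and Recycler 4 bids 2.
Bid 19: wins, pays 19, utility 19 - 19 = 0.
Bid 12: wins, pays 12, utility 19 - 12 = 7.
So bidding 12 beats truth here (7 > 0).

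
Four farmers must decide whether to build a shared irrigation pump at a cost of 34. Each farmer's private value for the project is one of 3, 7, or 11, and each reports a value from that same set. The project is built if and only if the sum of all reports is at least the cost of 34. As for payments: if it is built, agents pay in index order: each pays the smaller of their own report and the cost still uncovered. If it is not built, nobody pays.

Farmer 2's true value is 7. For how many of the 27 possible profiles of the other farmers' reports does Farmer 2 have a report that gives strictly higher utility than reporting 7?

1

Others report (11, 11, 11): truth gives 0; report 3 gives 4 > 0. Violating.
Others report (3, 3, 3): truth gives 0; no alternative beats it.
Others report (3, 3, 7): truth gives 0; no alternative beats it.
(Checking all 27 profiles: 1 has a profitable deviation, 26 do not.)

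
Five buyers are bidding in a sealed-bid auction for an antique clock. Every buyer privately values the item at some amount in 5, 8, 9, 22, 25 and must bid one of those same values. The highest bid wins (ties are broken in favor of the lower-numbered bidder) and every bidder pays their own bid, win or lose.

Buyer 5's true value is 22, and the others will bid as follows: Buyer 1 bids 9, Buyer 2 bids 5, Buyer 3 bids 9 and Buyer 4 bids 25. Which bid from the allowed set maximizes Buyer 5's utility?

5

Bid 5: loses but pays 5, utility -5.
Bid 8: loses but pays 8, utility -8.
Bid 9: loses but pays 9, utility -9.
Bid 22: loses but pays 22, utility -22.
Bid 25: loses but pays 25, utility -25.
The best choice is 5 with utility -5.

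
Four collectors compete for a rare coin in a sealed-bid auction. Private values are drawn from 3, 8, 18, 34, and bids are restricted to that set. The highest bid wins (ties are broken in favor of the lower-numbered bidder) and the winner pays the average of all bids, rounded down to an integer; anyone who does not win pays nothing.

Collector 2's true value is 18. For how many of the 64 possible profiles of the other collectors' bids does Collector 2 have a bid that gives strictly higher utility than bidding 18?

Others bid (3, 3, 3): truth gives 12; bid 8 gives 14 > 12. Violating.
Others bid (3, 3, 8): truth gives 10; bid 8 gives 13 > 10. Violating.
Others bid (3, 8, 3): truth gives 10; bid 8 gives 13 > 10. Violating.
Others bid (3, 8, 8): truth gives 9; bid 8 gives 12 > 9. Violating.
Others bid (3, 3, 18): truth gives 8; no alternative beats it.
Others bid (3, 3, 34): truth gives 0; no alternative beats it.
(Checking all 64 profiles: 8 have a profitable deviation, 56 do not.)

8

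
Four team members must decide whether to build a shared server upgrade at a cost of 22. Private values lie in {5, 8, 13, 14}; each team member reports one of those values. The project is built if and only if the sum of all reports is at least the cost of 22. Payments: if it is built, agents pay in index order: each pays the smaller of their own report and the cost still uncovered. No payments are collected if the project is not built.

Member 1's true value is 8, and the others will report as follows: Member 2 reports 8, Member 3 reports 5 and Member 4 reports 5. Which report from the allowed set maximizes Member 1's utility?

5

Report 5: project built, pays 5, utility 8 - 5 = 3.
Report 8: project built, pays 8, utility 8 - 8 = 0.
Report 13: project built, pays 13, utility 8 - 13 = -5.
Report 14: project built, pays 14, utility 8 - 14 = -6.
The best choice is 5 with utility 3.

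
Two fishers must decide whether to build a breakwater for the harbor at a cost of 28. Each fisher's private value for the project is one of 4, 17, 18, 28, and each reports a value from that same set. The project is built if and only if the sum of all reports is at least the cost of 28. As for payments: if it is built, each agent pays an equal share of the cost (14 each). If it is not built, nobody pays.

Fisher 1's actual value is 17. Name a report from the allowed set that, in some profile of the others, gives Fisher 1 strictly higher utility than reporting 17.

Suppose Fisher 2 reports 4.
Report 17: project not built, utility 0.
Report 28: project built, pays 14, utility 17 - 14 = 3.
So reporting 28 beats truth here (3 > 0).

28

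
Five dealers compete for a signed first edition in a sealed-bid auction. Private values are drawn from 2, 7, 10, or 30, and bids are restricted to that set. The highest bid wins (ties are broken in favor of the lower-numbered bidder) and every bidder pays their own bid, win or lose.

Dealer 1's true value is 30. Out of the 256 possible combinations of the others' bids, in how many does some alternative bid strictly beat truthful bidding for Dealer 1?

81

Others bid (2, 2, 2, 2): truth gives 0; bid 2 gives 28 > 0. Violating.
Others bid (2, 2, 2, 7): truth gives 0; bid 7 gives 23 > 0. Violating.
Others bid (2, 2, 2, 10): truth gives 0; bid 10 gives 20 > 0. Violating.
Others bid (2, 2, 7, 2): truth gives 0; bid 7 gives 23 > 0. Violating.
Others bid (2, 2, 2, 30): truth gives 0; no alternative beats it.
Others bid (2, 2, 7, 30): truth gives 0; no alternative beats it.
(Checking all 256 profiles: 81 have a profitable deviation, 175 do not.)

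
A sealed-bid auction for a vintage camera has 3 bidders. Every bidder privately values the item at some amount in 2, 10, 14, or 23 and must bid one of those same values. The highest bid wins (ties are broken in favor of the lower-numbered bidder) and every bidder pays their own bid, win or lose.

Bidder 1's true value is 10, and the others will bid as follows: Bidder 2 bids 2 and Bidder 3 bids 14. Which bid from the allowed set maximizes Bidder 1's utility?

Bid 2: loses but pays 2, utility -2.
Bid 10: loses but pays 10, utility -10.
Bid 14: wins, pays 14, utility 10 - 14 = -4.
Bid 23: wins, pays 23, utility 10 - 23 = -13.
The best choice is 2 with utility -2.

2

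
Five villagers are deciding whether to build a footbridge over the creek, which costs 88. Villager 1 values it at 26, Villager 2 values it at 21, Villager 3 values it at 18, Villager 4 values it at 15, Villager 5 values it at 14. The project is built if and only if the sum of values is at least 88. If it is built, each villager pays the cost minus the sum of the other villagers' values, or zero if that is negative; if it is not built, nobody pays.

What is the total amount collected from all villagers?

64

Total value 94 ≥ cost 88, so it is built.
Villager 1: others sum to 68; max(0, 88 - 68) = 20.
Villager 2: others sum to 73; max(0, 88 - 73) = 15.
Villager 3: others sum to 76; max(0, 88 - 76) = 12.
Villager 4: others sum to 79; max(0, 88 - 79) = 9.
Villager 5: others sum to 80; max(0, 88 - 80) = 8.
Total collected = 20 + 15 + 12 + 9 + 8 = 64.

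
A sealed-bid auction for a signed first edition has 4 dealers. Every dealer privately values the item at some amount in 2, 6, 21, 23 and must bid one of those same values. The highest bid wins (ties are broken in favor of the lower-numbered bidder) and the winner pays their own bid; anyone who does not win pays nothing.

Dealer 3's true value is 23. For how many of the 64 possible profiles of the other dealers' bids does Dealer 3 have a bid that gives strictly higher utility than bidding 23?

Others bid (2, 2, 2): truth gives 0; bid 6 gives 17 > 0. Violating.
Others bid (2, 2, 6): truth gives 0; bid 6 gives 17 > 0. Violating.
Others bid (2, 2, 21): truth gives 0; bid 21 gives 2 > 0. Violating.
Others bid (2, 6, 2): truth gives 0; bid 21 gives 2 > 0. Violating.
Others bid (2, 2, 23): truth gives 0; no alternative beats it.
Others bid (2, 6, 23): truth gives 0; no alternative beats it.
(Checking all 64 profiles: 12 have a profitable deviation, 52 do not.)

12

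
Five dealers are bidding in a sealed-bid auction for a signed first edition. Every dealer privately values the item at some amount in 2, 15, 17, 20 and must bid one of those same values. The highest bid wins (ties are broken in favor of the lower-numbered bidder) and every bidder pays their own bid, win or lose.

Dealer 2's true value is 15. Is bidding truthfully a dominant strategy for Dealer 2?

No

Consider the case where Dealer 1 bids 2, Dealer 3 bids 2, Dealer 4 bids 2 and Dealer 5 bids 17.
Truthful bid 15: loses but pays 15, utility -15.
Bid 2 instead: loses but pays 2, utility -2.
Since -2 > -15, bidding 2 is strictly better here, so truthful bidding is not dominant.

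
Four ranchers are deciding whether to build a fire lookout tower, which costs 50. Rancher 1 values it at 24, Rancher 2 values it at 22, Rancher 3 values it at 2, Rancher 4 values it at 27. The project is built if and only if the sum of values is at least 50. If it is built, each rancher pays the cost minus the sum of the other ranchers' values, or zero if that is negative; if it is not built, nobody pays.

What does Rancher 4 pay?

Total value 75 ≥ cost 50, so the project is built.
The other ranchers' values sum to 48.
Cost minus that sum is 50 - 48 = 2.

2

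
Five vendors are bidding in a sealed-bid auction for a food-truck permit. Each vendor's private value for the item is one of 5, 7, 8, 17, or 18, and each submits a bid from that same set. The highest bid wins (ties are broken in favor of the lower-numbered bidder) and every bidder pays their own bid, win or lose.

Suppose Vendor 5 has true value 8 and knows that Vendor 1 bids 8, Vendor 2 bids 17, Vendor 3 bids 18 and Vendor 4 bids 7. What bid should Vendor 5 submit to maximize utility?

5

Bid 5: loses but pays 5, utility -5.
Bid 7: loses but pays 7, utility -7.
Bid 8: loses but pays 8, utility -8.
Bid 17: loses but pays 17, utility -17.
Bid 18: loses but pays 18, utility -18.
The best choice is 5 with utility -5.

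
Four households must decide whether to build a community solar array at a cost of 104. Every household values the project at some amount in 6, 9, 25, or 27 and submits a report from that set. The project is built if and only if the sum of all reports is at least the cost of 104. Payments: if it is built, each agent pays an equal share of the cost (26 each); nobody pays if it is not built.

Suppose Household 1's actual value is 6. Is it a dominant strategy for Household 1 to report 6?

Yes

Check each profile of the others' reports and compare truth against every alternative report.
Others report (6, 6, 6): truth gives 0, best alternative gives 0.
Others report (6, 6, 9): truth gives 0, best alternative gives 0.
Others report (6, 6, 25): truth gives 0, best alternative gives 0.
Others report (6, 6, 27): truth gives 0, best alternative gives 0.
Others report (6, 9, 6): truth gives 0, best alternative gives 0.
Others report (6, 9, 9): truth gives 0, best alternative gives 0.
(Remaining 58 profiles checked similarly; truth is weakly best in each.)
In every case the truthful report is at least as good as any alternative, so it is a dominant strategy.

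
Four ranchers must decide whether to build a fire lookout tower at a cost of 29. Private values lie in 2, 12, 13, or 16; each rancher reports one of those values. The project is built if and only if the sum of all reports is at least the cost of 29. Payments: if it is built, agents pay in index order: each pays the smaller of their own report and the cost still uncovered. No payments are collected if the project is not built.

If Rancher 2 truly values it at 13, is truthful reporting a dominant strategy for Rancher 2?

No

Consider the case where Rancher 1 reports 2, Rancher 3 reports 2 and Rancher 4 reports 13.
Truthful report 13: project built, pays 13, utility 13 - 13 = 0.
Report 12 instead: project built, pays 12, utility 13 - 12 = 1.
Since 1 > 0, reporting 12 is strictly better here, so truthful reporting is not dominant.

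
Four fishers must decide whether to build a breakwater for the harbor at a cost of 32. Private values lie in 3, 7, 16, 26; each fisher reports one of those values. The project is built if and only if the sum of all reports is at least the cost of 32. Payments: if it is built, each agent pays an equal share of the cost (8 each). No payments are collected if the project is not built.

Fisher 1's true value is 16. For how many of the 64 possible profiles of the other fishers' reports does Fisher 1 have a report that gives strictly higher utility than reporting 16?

4

Others report (3, 3, 3): truth gives 0; report 26 gives 8 > 0. Violating.
Others report (3, 3, 7): truth gives 0; report 26 gives 8 > 0. Violating.
Others report (3, 7, 3): truth gives 0; report 26 gives 8 > 0. Violating.
Others report (7, 3, 3): truth gives 0; report 26 gives 8 > 0. Violating.
Others report (3, 3, 16): truth gives 8; no alternative beats it.
Others report (3, 3, 26): truth gives 8; no alternative beats it.
(Checking all 64 profiles: 4 have a profitable deviation, 60 do not.)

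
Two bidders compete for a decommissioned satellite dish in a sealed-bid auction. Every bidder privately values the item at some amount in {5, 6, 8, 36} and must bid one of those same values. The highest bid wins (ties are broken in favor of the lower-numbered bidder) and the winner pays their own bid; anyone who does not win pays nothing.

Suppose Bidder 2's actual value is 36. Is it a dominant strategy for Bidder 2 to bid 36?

Consider the case where Bidder 1 bids 5.
Truthful bid 36: wins, pays 36, utility 36 - 36 = 0.
Bid 6 instead: wins, pays 6, utility 36 - 6 = 30.
Since 30 > 0, bidding 6 is strictly better here, so truthful bidding is not dominant.

No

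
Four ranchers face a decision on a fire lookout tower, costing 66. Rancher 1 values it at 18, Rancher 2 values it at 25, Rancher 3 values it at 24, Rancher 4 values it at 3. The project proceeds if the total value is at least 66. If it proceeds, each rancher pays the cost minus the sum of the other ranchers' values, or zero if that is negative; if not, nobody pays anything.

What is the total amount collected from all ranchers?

Total value 70 ≥ cost 66, so it is built.
Rancher 1: others sum to 52; max(0, 66 - 52) = 14.
Rancher 2: others sum to 45; max(0, 66 - 45) = 21.
Rancher 3: others sum to 46; max(0, 66 - 46) = 20.
Rancher 4: others sum to 67; max(0, 66 - 67) = 0.
Total collected = 14 + 21 + 20 + 0 = 55.

55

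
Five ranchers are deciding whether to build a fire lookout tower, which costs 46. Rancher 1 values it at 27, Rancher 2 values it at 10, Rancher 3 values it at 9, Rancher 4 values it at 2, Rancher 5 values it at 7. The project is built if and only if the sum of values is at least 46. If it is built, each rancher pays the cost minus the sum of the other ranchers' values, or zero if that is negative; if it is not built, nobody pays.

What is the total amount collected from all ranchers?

19

Total value 55 ≥ cost 46, so it is built.
Rancher 1: others sum to 28; max(0, 46 - 28) = 18.
Rancher 2: others sum to 45; max(0, 46 - 45) = 1.
Rancher 3: others sum to 46; max(0, 46 - 46) = 0.
Rancher 4: others sum to 53; max(0, 46 - 53) = 0.
Rancher 5: others sum to 48; max(0, 46 - 48) = 0.
Total collected = 18 + 1 + 0 + 0 + 0 = 19.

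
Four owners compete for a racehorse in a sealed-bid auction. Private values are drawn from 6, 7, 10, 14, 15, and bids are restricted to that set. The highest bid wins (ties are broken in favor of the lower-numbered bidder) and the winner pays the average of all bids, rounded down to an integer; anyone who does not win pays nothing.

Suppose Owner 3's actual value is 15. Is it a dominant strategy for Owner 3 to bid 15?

Consider the case where Owner 1 bids 6, Owner 2 bids 6 and Owner 4 bids 6.
Truthful bid 15: wins, pays 8, utility 15 - 8 = 7.
Bid 7 instead: wins, pays 6, utility 15 - 6 = 9.
Since 9 > 7, bidding 7 is strictly better here, so truthful bidding is not dominant.

No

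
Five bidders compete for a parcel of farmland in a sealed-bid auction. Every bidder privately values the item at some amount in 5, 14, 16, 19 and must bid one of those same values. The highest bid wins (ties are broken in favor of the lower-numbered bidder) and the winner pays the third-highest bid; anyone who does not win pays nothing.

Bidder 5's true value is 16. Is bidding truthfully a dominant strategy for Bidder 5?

No

Consider the case where Bidder 1 bids 5, Bidder 2 bids 5, Bidder 3 bids 5 and Bidder 4 bids 16.
Truthful bid 16: loses, pays 0, utility 0.
Bid 19 instead: wins, pays 5, utility 16 - 5 = 11.
Since 11 > 0, bidding 19 is strictly better here, so truthful bidding is not dominant.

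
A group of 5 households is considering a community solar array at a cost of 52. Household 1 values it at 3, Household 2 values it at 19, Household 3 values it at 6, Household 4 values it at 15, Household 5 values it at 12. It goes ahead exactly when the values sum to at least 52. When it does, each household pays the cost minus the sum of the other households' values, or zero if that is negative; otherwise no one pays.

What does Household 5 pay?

9

Total value 55 ≥ cost 52, so the project is built.
The other households' values sum to 43.
Cost minus that sum is 52 - 43 = 9.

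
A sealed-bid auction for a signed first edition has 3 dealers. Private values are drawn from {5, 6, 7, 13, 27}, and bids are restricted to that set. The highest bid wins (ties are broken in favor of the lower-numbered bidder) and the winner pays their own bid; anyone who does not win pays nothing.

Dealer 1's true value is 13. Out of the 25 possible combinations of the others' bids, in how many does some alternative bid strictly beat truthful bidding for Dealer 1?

9

Others bid (5, 5): truth gives 0; bid 5 gives 8 > 0. Violating.
Others bid (5, 6): truth gives 0; bid 6 gives 7 > 0. Violating.
Others bid (5, 7): truth gives 0; bid 7 gives 6 > 0. Violating.
Others bid (6, 5): truth gives 0; bid 6 gives 7 > 0. Violating.
Others bid (5, 13): truth gives 0; no alternative beats it.
Others bid (5, 27): truth gives 0; no alternative beats it.
(Checking all 25 profiles: 9 have a profitable deviation, 16 do not.)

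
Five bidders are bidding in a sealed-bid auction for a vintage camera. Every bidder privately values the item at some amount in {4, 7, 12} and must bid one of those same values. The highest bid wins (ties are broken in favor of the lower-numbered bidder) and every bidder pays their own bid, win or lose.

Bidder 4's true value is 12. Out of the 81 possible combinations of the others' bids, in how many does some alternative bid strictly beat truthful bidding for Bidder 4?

59

Others bid (4, 4, 4, 4): truth gives 0; bid 7 gives 5 > 0. Violating.
Others bid (4, 4, 4, 7): truth gives 0; bid 7 gives 5 > 0. Violating.
Others bid (4, 4, 12, 4): truth gives -12; bid 4 gives -4 > -12. Violating.
Others bid (4, 4, 12, 7): truth gives -12; bid 4 gives -4 > -12. Violating.
Others bid (4, 4, 4, 12): truth gives 0; no alternative beats it.
Others bid (4, 4, 7, 4): truth gives 0; no alternative beats it.
(Checking all 81 profiles: 59 have a profitable deviation, 22 do not.)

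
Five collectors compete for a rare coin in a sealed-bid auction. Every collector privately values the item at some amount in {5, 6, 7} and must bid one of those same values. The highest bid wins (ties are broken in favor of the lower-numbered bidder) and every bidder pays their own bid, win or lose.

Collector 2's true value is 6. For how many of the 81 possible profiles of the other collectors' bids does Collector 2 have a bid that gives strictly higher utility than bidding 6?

Others bid (5, 5, 5, 7): truth gives -6; bid 7 gives -1 > -6. Violating.
Others bid (5, 5, 6, 7): truth gives -6; bid 7 gives -1 > -6. Violating.
Others bid (5, 5, 7, 5): truth gives -6; bid 7 gives -1 > -6. Violating.
Others bid (5, 5, 7, 6): truth gives -6; bid 7 gives -1 > -6. Violating.
Others bid (5, 5, 5, 5): truth gives 0; no alternative beats it.
Others bid (5, 5, 5, 6): truth gives 0; no alternative beats it.
(Checking all 81 profiles: 73 have a profitable deviation, 8 do not.)

73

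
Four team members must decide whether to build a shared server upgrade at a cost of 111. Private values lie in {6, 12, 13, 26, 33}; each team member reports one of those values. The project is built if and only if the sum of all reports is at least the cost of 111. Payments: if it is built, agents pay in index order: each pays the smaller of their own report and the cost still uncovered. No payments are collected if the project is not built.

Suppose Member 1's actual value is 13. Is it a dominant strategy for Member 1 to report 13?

No

Consider the case where Member 2 reports 33, Member 3 reports 33 and Member 4 reports 33.
Truthful report 13: project built, pays 13, utility 13 - 13 = 0.
Report 12 instead: project built, pays 12, utility 13 - 12 = 1.
Since 1 > 0, reporting 12 is strictly better here, so truthful reporting is not dominant.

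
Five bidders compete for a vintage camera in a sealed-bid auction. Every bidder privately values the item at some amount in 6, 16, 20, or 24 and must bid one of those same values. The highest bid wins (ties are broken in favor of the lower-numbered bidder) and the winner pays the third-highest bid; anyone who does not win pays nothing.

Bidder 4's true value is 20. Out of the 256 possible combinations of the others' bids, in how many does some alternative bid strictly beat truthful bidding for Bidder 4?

Others bid (6, 6, 6, 24): truth gives 0; bid 24 gives 14 > 0. Violating.
Others bid (6, 6, 16, 24): truth gives 0; bid 24 gives 4 > 0. Violating.
Others bid (6, 6, 20, 6): truth gives 0; bid 24 gives 14 > 0. Violating.
Others bid (6, 6, 20, 16): truth gives 0; bid 24 gives 4 > 0. Violating.
Others bid (6, 6, 6, 6): truth gives 14; no alternative beats it.
Others bid (6, 6, 6, 16): truth gives 14; no alternative beats it.
(Checking all 256 profiles: 32 have a profitable deviation, 224 do not.)

32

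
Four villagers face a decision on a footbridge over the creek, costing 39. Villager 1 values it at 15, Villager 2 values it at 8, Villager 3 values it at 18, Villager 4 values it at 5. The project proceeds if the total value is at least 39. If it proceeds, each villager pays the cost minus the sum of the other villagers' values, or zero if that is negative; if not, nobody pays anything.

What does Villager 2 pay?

Total value 46 ≥ cost 39, so the project is built.
The other villagers' values sum to 38.
Cost minus that sum is 39 - 38 = 1.

1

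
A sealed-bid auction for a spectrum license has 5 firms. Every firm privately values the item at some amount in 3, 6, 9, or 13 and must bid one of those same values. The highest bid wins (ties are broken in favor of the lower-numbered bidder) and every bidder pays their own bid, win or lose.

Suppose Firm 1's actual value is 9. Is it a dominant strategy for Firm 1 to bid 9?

Consider the case where Firm 2 bids 3, Firm 3 bids 3, Firm 4 bids 3 and Firm 5 bids 3.
Truthful bid 9: wins, pays 9, utility 9 - 9 = 0.
Bid 3 instead: wins, pays 3, utility 9 - 3 = 6.
Since 6 > 0, bidding 3 is strictly better here, so truthful bidding is not dominant.

No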